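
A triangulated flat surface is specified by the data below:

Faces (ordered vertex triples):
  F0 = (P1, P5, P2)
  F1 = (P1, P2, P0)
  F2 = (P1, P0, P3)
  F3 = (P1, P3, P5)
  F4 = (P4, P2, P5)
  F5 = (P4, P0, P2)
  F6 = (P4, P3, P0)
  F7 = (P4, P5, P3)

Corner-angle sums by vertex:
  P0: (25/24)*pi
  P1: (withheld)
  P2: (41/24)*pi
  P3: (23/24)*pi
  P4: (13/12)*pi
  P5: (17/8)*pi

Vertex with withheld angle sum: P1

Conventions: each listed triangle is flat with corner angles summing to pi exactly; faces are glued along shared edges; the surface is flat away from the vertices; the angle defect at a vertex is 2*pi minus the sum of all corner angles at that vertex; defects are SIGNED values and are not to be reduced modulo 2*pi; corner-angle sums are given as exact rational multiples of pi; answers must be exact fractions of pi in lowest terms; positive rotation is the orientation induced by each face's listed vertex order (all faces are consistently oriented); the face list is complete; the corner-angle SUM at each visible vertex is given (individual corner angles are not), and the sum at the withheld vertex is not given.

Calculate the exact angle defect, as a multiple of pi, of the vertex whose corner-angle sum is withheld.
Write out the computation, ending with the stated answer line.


V = 6, E = 12, F = 8; chi = V - E + F = 2
Gauss-Bonnet: total defect = 2*pi*chi = 4*pi; visible defects sum to (37/12)*pi

Answer: defect(P1) = (11/12)*pi


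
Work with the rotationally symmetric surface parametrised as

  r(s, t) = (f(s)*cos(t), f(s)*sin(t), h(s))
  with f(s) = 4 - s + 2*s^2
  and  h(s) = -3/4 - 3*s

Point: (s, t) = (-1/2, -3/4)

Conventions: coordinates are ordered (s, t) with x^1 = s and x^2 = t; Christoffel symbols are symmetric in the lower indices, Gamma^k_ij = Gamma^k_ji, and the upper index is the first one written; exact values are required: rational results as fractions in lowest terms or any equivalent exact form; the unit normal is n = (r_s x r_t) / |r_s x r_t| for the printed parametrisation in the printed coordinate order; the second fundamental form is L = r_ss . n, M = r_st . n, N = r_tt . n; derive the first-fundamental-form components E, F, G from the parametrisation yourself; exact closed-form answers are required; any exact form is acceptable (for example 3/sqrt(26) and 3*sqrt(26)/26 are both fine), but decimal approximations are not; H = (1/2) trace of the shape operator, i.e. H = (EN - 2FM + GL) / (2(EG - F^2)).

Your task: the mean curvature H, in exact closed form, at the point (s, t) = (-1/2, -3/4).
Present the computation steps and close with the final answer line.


f = 5, f' = -3, f'' = 4, h' = -3, h'' = 0
E = 18, F = 0, G = 25; answer radicand W^2 = 18
unnormalised second-form numerators: l = 12, m = 0, n = -15; L = l/sqrt(18), and similarly M = m/sqrt(W^2), N = n/sqrt(W^2)
H = (E*n - 2*F*m + G*l) / (2*(EG - F^2)*sqrt(W^2)); E*n - 2*F*m + G*l = 30, EG - F^2 = 450, so H = (1/30)/sqrt(18)

Answer: H = sqrt(2)/180


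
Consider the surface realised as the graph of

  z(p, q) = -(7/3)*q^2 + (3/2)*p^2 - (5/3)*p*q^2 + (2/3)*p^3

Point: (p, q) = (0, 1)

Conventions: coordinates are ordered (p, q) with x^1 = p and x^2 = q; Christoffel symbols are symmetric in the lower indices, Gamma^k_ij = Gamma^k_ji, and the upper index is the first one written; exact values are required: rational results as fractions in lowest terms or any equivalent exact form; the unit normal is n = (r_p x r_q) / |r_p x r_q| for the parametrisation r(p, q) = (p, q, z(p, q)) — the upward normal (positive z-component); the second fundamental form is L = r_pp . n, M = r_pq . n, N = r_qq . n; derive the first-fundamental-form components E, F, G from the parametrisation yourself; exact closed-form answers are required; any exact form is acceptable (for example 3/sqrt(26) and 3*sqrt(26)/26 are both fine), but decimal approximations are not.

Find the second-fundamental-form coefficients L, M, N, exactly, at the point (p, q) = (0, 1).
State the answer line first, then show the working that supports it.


Answer: L = 9*sqrt(230)/230, M = -sqrt(230)/23, N = -7*sqrt(230)/115

z_p = -5/3, z_q = -14/3, z_pp = 3, z_pq = -10/3, z_qq = -14/3
E = 34/9, F = 70/9, G = 205/9; answer radicand W^2 = 230/9
unnormalised second-form numerators: l = 3, m = -10/3, n = -14/3; L = l/sqrt(230/9), and similarly M = m/sqrt(W^2), N = n/sqrt(W^2)


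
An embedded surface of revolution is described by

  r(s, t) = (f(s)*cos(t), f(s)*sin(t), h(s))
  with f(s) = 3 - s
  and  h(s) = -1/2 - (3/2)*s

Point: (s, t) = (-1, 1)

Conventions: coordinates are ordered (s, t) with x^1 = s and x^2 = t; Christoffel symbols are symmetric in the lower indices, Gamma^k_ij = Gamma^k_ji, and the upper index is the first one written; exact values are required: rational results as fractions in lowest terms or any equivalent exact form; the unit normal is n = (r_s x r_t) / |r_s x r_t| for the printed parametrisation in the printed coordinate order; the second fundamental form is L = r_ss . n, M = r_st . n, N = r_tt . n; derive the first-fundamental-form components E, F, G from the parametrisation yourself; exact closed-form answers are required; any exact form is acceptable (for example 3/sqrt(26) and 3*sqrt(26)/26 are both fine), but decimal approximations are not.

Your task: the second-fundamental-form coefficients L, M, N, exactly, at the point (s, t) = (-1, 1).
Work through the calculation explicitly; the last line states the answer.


f = 4, f' = -1, f'' = 0, h' = -3/2, h'' = 0
E = 13/4, F = 0, G = 16; answer radicand W^2 = 13/4
unnormalised second-form numerators: l = 0, m = 0, n = -6; L = l/sqrt(13/4), and similarly M = m/sqrt(W^2), N = n/sqrt(W^2)

Answer: L = 0, M = 0, N = -12*sqrt(13)/13


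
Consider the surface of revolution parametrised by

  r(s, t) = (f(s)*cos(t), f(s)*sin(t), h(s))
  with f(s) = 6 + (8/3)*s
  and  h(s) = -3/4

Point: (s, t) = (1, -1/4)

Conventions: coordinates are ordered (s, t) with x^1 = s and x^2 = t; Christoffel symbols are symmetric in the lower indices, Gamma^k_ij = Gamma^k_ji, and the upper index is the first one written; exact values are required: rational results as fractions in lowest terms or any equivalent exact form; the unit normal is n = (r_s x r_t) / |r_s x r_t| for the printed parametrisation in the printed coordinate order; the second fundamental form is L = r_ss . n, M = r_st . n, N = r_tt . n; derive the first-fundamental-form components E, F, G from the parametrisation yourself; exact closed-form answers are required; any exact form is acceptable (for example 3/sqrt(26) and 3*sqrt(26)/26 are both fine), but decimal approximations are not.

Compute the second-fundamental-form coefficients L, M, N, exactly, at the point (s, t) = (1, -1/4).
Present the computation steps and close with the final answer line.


f = 26/3, f' = 8/3, f'' = 0, h' = 0, h'' = 0
E = 64/9, F = 0, G = 676/9; answer radicand W^2 = 64/9
unnormalised second-form numerators: l = 0, m = 0, n = 0; L = l/sqrt(64/9), and similarly M = m/sqrt(W^2), N = n/sqrt(W^2)

Answer: L = 0, M = 0, N = 0


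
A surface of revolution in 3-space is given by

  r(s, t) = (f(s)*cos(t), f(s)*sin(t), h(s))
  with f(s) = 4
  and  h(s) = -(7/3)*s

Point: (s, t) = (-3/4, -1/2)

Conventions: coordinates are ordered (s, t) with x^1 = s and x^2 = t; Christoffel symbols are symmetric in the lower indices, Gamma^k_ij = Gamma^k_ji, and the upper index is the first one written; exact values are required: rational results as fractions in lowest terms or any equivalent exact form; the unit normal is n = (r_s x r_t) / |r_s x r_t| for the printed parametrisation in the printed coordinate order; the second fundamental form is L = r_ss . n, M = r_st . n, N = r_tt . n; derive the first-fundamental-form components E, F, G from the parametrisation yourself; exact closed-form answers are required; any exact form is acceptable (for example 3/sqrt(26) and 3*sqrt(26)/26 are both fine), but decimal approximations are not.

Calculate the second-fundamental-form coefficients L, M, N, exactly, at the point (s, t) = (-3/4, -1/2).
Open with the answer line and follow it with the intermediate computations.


Answer: L = 0, M = 0, N = -4

f = 4, f' = 0, f'' = 0, h' = -7/3, h'' = 0
E = 49/9, F = 0, G = 16; answer radicand W^2 = 49/9
unnormalised second-form numerators: l = 0, m = 0, n = -28/3; L = l/sqrt(49/9), and similarly M = m/sqrt(W^2), N = n/sqrt(W^2)


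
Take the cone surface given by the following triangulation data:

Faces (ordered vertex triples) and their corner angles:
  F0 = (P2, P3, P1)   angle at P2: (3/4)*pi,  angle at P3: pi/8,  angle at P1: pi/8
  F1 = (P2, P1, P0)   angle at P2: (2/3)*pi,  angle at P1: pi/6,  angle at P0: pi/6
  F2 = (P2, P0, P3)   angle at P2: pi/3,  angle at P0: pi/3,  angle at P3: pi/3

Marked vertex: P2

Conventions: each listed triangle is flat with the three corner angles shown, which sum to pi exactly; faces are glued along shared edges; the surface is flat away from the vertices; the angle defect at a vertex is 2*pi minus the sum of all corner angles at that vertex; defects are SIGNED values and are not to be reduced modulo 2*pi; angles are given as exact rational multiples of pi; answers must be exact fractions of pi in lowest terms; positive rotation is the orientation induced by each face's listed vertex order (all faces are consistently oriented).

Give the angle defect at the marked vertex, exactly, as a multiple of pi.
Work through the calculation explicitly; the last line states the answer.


Sum of corner angles at P2: (7/4)*pi
defect = 2*pi - (7/4)*pi

Answer: defect(P2) = pi/4


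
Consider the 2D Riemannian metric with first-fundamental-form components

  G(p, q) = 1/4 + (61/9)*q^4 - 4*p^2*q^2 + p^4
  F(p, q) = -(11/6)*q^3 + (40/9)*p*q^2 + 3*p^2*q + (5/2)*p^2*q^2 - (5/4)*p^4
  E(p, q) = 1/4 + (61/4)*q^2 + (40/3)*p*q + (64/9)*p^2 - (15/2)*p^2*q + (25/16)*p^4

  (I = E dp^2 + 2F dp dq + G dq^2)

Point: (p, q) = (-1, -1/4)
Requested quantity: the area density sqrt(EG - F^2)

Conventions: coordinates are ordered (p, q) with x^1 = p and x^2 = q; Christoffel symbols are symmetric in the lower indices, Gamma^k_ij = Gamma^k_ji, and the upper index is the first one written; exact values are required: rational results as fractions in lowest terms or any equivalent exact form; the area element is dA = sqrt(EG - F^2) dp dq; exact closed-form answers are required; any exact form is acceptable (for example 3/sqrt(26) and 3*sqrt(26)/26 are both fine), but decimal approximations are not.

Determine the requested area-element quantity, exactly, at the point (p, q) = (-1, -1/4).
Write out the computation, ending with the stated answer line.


E = 8689/576, F = -2411/1152, G = 2365/2304; EG - F^2 = 409349/36864

Answer: sqrt(EG - F^2) = sqrt(409349)/192


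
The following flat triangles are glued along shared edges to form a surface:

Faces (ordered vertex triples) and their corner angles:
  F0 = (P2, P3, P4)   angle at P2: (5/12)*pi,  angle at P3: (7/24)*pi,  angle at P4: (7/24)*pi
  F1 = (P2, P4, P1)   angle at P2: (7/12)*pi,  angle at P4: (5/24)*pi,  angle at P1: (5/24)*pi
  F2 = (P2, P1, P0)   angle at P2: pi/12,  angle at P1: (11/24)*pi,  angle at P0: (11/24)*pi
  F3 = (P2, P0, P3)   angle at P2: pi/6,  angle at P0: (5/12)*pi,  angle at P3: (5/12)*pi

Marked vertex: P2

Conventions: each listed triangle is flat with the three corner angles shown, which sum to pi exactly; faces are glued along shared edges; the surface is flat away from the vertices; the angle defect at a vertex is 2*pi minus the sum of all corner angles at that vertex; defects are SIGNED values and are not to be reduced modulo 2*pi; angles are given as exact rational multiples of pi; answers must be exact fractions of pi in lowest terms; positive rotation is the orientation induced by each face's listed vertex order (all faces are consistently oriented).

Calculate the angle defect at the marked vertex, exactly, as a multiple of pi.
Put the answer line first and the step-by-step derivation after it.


Answer: defect(P2) = (3/4)*pi

Sum of corner angles at P2: (5/4)*pi
defect = 2*pi - (5/4)*pi


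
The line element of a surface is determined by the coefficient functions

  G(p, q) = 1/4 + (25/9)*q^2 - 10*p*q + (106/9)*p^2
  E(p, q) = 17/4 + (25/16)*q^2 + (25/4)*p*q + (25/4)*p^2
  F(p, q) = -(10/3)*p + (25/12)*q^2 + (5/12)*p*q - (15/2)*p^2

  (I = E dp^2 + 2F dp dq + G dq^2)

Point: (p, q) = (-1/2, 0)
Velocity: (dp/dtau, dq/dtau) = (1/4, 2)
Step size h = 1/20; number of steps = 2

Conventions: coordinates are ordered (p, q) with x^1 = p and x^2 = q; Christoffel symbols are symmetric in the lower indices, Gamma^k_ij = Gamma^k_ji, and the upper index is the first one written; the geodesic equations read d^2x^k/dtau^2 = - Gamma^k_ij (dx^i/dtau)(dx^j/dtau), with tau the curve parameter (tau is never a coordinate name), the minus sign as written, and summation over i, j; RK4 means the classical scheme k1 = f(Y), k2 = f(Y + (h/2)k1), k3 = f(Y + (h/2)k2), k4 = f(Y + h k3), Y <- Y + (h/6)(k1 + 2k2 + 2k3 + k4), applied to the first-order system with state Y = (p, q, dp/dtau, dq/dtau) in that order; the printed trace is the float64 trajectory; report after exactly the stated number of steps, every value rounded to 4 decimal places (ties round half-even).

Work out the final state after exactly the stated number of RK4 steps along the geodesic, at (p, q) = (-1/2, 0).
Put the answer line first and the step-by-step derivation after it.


Answer: p = -0.4954, q = 0.1886, dp/dtau = -0.1711, dq/dtau = 1.7436

f(Y) = (dp/dtau, dq/dtau, -Gamma^p_ij Y'^i Y'^j, -Gamma^q_ij Y'^i Y'^j) with the Gammas evaluated at the stage position; h = 0.050000; intermediate values shown to 6 dp
step 0: p = -0.5000, q = 0.0000, dp/dtau = 0.2500, dq/dtau = 2.0000
step 1:
  k1: at (p, q) = (-0.500000, 0.000000), (dp/dtau, dq/dtau) = (0.250000, 2.000000); Gamma_ppp = -0.474461, Gamma_ppq = -0.335676, Gamma_pqq = 1.007706, Gamma_qpp = 1.762535, Gamma_qpq = -1.865370, Gamma_qqq = 0.848329; k1 = (0.250000, 2.000000, -3.665494, -1.638103)
  k2: at (p, q) = (-0.493750, 0.050000), (dp/dtau, dq/dtau) = (0.158363, 1.959047); Gamma_ppp = -0.466896, Gamma_ppq = -0.321064, Gamma_pqq = 1.106900, Gamma_qpp = 1.620975, Gamma_qpq = -1.814911, Gamma_qqq = 0.834154; k2 = (0.158363, 1.959047, -4.037212, -2.115907)
  k3: at (p, q) = (-0.496041, 0.048976), (dp/dtau, dq/dtau) = (0.149070, 1.947102); Gamma_ppp = -0.465911, Gamma_ppq = -0.324553, Gamma_pqq = 1.108016, Gamma_qpp = 1.621574, Gamma_qpq = -1.810423, Gamma_qqq = 0.834299; k3 = (0.149070, 1.947102, -4.001960, -2.148069)
  k4: at (p, q) = (-0.492547, 0.097355), (dp/dtau, dq/dtau) = (0.049902, 1.892597); Gamma_ppp = -0.457587, Gamma_ppq = -0.310041, Gamma_pqq = 1.210188, Gamma_qpp = 1.494841, Gamma_qpq = -1.755539, Gamma_qqq = 0.816042; k4 = (0.049902, 1.892597, -4.275098, -2.595119)
  Y <- Y + (h/6)(k1 + 2k2 + 2k3 + k4): p = -0.4924, q = 0.0975, dp/dtau = 0.0498, dq/dtau = 1.8937
step 2:
  k1: at (p, q) = (-0.492377, 0.097541), (dp/dtau, dq/dtau) = (0.049842, 1.893657); Gamma_ppp = -0.457621, Gamma_ppq = -0.309745, Gamma_pqq = 1.210358, Gamma_qpp = 1.494485, Gamma_qpq = -1.755709, Gamma_qqq = 0.815965; k1 = (0.049842, 1.893657, -4.280658, -2.598291)
  k2: at (p, q) = (-0.491131, 0.144882), (dp/dtau, dq/dtau) = (-0.057174, 1.828700); Gamma_ppp = -0.448736, Gamma_ppq = -0.294911, Gamma_pqq = 1.315702, Gamma_qpp = 1.380952, Gamma_qpq = -1.697947, Gamma_qqq = 0.794097; k2 = (-0.057174, 1.828700, -4.460095, -3.015145)
  k3: at (p, q) = (-0.493806, 0.143258), (dp/dtau, dq/dtau) = (-0.061660, 1.818278); Gamma_ppp = -0.448187, Gamma_ppq = -0.299494, Gamma_pqq = 1.315854, Gamma_qpp = 1.383493, Gamma_qpq = -1.693868, Gamma_qqq = 0.795099; k3 = (-0.061660, 1.818278, -4.415842, -3.013782)
  k4: at (p, q) = (-0.495460, 0.188455), (dp/dtau, dq/dtau) = (-0.170950, 1.742968); Gamma_ppp = -0.439329, Gamma_ppq = -0.286590, Gamma_pqq = 1.422268, Gamma_qpp = 1.285003, Gamma_qpq = -1.634557, Gamma_qqq = 0.771640; k4 = (-0.170950, 1.742968, -4.478705, -3.355811)
  Y <- Y + (h/6)(k1 + 2k2 + 2k3 + k4): p = -0.4954, q = 0.1886, dp/dtau = -0.1711, dq/dtau = 1.7436


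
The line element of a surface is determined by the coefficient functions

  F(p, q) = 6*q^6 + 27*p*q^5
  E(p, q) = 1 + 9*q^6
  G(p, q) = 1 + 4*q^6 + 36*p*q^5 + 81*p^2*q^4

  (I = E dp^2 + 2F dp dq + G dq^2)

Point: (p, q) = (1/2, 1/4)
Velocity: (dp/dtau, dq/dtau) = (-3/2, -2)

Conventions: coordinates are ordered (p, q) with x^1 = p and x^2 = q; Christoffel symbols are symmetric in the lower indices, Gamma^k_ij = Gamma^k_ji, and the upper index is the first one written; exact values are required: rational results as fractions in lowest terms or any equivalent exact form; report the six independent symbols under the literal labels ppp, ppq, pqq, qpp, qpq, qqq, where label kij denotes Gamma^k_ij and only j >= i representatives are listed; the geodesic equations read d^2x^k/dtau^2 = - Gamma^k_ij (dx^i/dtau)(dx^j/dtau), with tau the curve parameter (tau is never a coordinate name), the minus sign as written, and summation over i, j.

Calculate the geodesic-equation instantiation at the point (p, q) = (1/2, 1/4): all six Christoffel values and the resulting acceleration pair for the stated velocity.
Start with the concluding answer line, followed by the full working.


Answer: Gamma_ppp = 0, Gamma_ppq = 108/4505, Gamma_pqq = 504/4505, Gamma_qpp = 0, Gamma_qpq = 144/901, Gamma_qqq = 672/901; accelerations (d^2p/dtau^2, d^2q/dtau^2) = (-2664/4505, -3552/901)

E = 4105/4096, F = 15/1024, G = 281/256 at the point
E_p = 0, E_q = 27/512, F_p = 27/1024, F_q = 153/512, G_p = 45/128, G_q = 105/64
EG - F^2 = 4505/4096;  g^inv = (4096/4505) * [[281/256, -15/1024], [-15/1024, 4105/4096]]
first-kind symbols [ij,l] = (1/2)(d_i g_jl + d_j g_il - d_l g_ij): [pp,p] = E_p/2 = 0, [pp,q] = F_p - E_q/2 = 0, [pq,p] = E_q/2 = 27/1024, [pq,q] = G_p/2 = 45/256, [qq,p] = F_q - G_p/2 = 63/512, [qq,q] = G_q/2 = 105/128
Gamma^p_ij = (G*[ij,p] - F*[ij,q])/(EG - F^2), Gamma^q_ij = (E*[ij,q] - F*[ij,p])/(EG - F^2)
Gamma_ppp = 0, Gamma_ppq = 108/4505, Gamma_pqq = 504/4505, Gamma_qpp = 0, Gamma_qpq = 144/901, Gamma_qqq = 672/901
d^2p/dtau^2 = -(Gamma_ppp*(-3/2)^2 + 2*Gamma_ppq*(-3/2)*(-2) + Gamma_pqq*(-2)^2) = -2664/4505
d^2q/dtau^2 = -(Gamma_qpp*(-3/2)^2 + 2*Gamma_qpq*(-3/2)*(-2) + Gamma_qqq*(-2)^2) = -3552/901


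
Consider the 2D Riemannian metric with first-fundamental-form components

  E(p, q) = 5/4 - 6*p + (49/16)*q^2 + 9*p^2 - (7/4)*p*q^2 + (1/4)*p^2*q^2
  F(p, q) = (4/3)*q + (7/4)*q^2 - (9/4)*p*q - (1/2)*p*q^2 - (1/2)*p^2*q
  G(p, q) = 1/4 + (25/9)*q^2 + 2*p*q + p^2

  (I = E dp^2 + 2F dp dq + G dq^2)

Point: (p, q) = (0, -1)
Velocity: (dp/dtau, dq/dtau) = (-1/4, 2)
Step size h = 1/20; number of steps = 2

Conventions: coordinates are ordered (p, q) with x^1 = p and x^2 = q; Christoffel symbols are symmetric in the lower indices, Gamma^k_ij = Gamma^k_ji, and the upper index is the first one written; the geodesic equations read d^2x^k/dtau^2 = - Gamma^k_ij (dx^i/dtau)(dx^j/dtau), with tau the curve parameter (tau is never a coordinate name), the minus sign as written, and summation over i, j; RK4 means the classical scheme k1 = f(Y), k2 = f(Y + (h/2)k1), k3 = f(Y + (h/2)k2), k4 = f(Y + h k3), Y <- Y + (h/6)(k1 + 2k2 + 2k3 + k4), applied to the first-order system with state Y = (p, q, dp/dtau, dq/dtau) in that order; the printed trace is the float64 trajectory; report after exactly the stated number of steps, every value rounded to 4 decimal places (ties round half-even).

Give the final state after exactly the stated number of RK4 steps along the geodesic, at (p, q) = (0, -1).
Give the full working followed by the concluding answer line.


f(Y) = (dp/dtau, dq/dtau, -Gamma^p_ij Y'^i Y'^j, -Gamma^q_ij Y'^i Y'^j) with the Gammas evaluated at the stage position; h = 0.050000; intermediate values shown to 6 dp
step 0: p = 0.0000, q = -1.0000, dp/dtau = -0.2500, dq/dtau = 2.0000
step 1:
  k1: at (p, q) = (0.000000, -1.000000), (dp/dtau, dq/dtau) = (-0.250000, 2.000000); Gamma_ppp = -1.066298, Gamma_ppq = -0.687374, Gamma_pqq = -0.184342, Gamma_qpp = 1.736188, Gamma_qpq = -0.235683, Gamma_qqq = -0.892063; k1 = (-0.250000, 2.000000, 0.116637, 3.224058)
  k2: at (p, q) = (-0.006250, -0.950000), (dp/dtau, dq/dtau) = (-0.247084, 2.080601); Gamma_ppp = -1.079613, Gamma_ppq = -0.698846, Gamma_pqq = -0.183343, Gamma_qpp = 1.779193, Gamma_qpq = -0.269088, Gamma_qqq = -0.935308; k2 = (-0.247084, 2.080601, 0.141054, 3.663568)
  k3: at (p, q) = (-0.006177, -0.947985), (dp/dtau, dq/dtau) = (-0.246474, 2.091589); Gamma_ppp = -1.080374, Gamma_ppq = -0.699581, Gamma_pqq = -0.183452, Gamma_qpp = 1.781510, Gamma_qpq = -0.270284, Gamma_qqq = -0.937156; k3 = (-0.246474, 2.091589, 0.146889, 3.712917)
  k4: at (p, q) = (-0.012324, -0.895421), (dp/dtau, dq/dtau) = (-0.242656, 2.185646); Gamma_ppp = -1.095656, Gamma_ppq = -0.711676, Gamma_pqq = -0.181531, Gamma_qpp = 1.829195, Gamma_qpq = -0.309258, Gamma_qqq = -0.986332; k4 = (-0.242656, 2.185646, 0.176809, 4.276014)
  Y <- Y + (h/6)(k1 + 2k2 + 2k3 + k4): p = -0.0123, q = -0.8956, dp/dtau = -0.2428, dq/dtau = 2.1854
step 2:
  k1: at (p, q) = (-0.012331, -0.895583), (dp/dtau, dq/dtau) = (-0.242756, 2.185442); Gamma_ppp = -1.095590, Gamma_ppq = -0.711614, Gamma_pqq = -0.181524, Gamma_qpp = 1.828996, Gamma_qpq = -0.309150, Gamma_qqq = -0.986170; k1 = (-0.242756, 2.185442, 0.176487, 4.274294)
  k2: at (p, q) = (-0.018400, -0.840947), (dp/dtau, dq/dtau) = (-0.238343, 2.292299); Gamma_ppp = -1.113004, Gamma_ppq = -0.723897, Gamma_pqq = -0.178227, Gamma_qpp = 1.880801, Gamma_qpq = -0.354245, Gamma_qqq = -1.041388; k2 = (-0.238343, 2.292299, 0.208736, 4.978183)
  k3: at (p, q) = (-0.018290, -0.838276), (dp/dtau, dq/dtau) = (-0.237537, 2.309897); Gamma_ppp = -1.114159, Gamma_ppq = -0.724882, Gamma_pqq = -0.178265, Gamma_qpp = 1.884163, Gamma_qpq = -0.356298, Gamma_qqq = -1.044282; k3 = (-0.237537, 2.309897, 0.218555, 5.074592)
  k4: at (p, q) = (-0.024208, -0.780088), (dp/dtau, dq/dtau) = (-0.231828, 2.439172); Gamma_ppp = -1.135082, Gamma_ppq = -0.737473, Gamma_pqq = -0.172810, Gamma_qpp = 1.942043, Gamma_qpq = -0.410224, Gamma_qqq = -1.108212; k4 = (-0.231828, 2.439172, 0.255111, 6.025061)
  Y <- Y + (h/6)(k1 + 2k2 + 2k3 + k4): p = -0.0242, q = -0.7803, dp/dtau = -0.2320, dq/dtau = 2.4388

Answer: p = -0.0242, q = -0.7803, dp/dtau = -0.2320, dq/dtau = 2.4388


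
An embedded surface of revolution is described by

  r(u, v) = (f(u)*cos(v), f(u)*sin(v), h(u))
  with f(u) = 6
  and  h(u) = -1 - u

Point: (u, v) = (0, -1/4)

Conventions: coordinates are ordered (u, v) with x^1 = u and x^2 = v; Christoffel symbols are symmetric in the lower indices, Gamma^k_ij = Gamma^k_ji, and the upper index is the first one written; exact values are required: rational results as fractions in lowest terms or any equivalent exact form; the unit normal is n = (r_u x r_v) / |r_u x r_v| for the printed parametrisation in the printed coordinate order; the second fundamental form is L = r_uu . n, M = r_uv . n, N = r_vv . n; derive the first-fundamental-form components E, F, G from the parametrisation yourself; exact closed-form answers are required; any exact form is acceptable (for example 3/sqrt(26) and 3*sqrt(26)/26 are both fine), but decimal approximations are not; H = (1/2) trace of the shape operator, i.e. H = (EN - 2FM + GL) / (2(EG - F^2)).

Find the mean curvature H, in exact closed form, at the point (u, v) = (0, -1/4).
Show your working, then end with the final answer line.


f = 6, f' = 0, f'' = 0, h' = -1, h'' = 0
E = 1, F = 0, G = 36; answer radicand W^2 = 1
unnormalised second-form numerators: l = 0, m = 0, n = -6; L = l/sqrt(1), and similarly M = m/sqrt(W^2), N = n/sqrt(W^2)
H = (E*n - 2*F*m + G*l) / (2*(EG - F^2)*sqrt(W^2)); E*n - 2*F*m + G*l = -6, EG - F^2 = 36, so H = (-1/12)/sqrt(1)

Answer: H = -1/12


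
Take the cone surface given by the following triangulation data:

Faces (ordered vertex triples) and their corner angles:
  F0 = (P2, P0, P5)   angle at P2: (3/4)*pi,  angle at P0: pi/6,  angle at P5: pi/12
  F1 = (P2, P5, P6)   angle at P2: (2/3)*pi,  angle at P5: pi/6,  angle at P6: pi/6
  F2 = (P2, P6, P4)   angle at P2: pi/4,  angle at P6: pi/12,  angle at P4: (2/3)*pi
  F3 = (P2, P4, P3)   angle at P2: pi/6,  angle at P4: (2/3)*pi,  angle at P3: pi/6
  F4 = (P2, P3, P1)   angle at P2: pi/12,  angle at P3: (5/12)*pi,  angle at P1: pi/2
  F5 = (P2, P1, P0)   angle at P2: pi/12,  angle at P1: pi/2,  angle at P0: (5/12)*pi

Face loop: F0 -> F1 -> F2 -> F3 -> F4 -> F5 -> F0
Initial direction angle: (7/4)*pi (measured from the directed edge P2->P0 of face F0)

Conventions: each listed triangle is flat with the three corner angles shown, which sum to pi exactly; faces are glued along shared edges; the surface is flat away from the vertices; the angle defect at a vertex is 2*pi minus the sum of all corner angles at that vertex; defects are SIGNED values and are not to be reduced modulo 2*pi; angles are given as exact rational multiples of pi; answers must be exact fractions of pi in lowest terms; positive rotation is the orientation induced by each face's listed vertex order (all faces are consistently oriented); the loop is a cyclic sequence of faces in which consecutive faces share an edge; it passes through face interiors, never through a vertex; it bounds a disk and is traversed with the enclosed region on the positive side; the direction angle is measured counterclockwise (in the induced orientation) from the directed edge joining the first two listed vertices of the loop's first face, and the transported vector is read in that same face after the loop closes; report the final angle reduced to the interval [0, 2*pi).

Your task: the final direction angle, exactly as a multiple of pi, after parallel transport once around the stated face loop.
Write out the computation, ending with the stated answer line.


enclosed vertex P2: corner angles sum to 2*pi, defect = 2*pi - 2*pi = 0
transport around the loop rotates by the sum of enclosed defects; add to the initial angle mod 2*pi
final angle = (7/4)*pi + 0 = (7/4)*pi (mod 2*pi)

Answer: final direction angle = (7/4)*pi


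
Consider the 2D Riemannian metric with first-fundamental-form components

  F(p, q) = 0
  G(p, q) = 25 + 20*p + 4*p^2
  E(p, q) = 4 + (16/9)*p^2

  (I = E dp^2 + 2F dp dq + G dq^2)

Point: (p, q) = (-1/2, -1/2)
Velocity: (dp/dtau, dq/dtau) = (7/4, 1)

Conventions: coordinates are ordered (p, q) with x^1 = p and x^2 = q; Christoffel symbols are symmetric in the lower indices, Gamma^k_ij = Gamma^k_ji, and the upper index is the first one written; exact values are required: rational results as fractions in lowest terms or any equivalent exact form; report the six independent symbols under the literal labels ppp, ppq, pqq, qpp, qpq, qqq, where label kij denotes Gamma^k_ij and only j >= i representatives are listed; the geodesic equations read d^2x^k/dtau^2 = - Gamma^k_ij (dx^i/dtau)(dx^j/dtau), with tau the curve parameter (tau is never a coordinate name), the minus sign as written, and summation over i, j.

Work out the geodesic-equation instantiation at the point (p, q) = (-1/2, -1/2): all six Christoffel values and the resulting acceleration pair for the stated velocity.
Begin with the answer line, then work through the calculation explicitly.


Answer: Gamma_ppp = -1/5, Gamma_ppq = 0, Gamma_pqq = -9/5, Gamma_qpp = 0, Gamma_qpq = 1/2, Gamma_qqq = 0; accelerations (d^2p/dtau^2, d^2q/dtau^2) = (193/80, -7/4)

E = 40/9, F = 0, G = 16 at the point
E_p = -16/9, E_q = 0, F_p = 0, F_q = 0, G_p = 16, G_q = 0
EG - F^2 = 640/9;  g^inv = (9/640) * [[16, 0], [0, 40/9]]
first-kind symbols [ij,l] = (1/2)(d_i g_jl + d_j g_il - d_l g_ij): [pp,p] = E_p/2 = -8/9, [pp,q] = F_p - E_q/2 = 0, [pq,p] = E_q/2 = 0, [pq,q] = G_p/2 = 8, [qq,p] = F_q - G_p/2 = -8, [qq,q] = G_q/2 = 0
Gamma^p_ij = (G*[ij,p] - F*[ij,q])/(EG - F^2), Gamma^q_ij = (E*[ij,q] - F*[ij,p])/(EG - F^2)
Gamma_ppp = -1/5, Gamma_ppq = 0, Gamma_pqq = -9/5, Gamma_qpp = 0, Gamma_qpq = 1/2, Gamma_qqq = 0
d^2p/dtau^2 = -(Gamma_ppp*(7/4)^2 + 2*Gamma_ppq*(7/4)*(1) + Gamma_pqq*(1)^2) = 193/80
d^2q/dtau^2 = -(Gamma_qpp*(7/4)^2 + 2*Gamma_qpq*(7/4)*(1) + Gamma_qqq*(1)^2) = -7/4


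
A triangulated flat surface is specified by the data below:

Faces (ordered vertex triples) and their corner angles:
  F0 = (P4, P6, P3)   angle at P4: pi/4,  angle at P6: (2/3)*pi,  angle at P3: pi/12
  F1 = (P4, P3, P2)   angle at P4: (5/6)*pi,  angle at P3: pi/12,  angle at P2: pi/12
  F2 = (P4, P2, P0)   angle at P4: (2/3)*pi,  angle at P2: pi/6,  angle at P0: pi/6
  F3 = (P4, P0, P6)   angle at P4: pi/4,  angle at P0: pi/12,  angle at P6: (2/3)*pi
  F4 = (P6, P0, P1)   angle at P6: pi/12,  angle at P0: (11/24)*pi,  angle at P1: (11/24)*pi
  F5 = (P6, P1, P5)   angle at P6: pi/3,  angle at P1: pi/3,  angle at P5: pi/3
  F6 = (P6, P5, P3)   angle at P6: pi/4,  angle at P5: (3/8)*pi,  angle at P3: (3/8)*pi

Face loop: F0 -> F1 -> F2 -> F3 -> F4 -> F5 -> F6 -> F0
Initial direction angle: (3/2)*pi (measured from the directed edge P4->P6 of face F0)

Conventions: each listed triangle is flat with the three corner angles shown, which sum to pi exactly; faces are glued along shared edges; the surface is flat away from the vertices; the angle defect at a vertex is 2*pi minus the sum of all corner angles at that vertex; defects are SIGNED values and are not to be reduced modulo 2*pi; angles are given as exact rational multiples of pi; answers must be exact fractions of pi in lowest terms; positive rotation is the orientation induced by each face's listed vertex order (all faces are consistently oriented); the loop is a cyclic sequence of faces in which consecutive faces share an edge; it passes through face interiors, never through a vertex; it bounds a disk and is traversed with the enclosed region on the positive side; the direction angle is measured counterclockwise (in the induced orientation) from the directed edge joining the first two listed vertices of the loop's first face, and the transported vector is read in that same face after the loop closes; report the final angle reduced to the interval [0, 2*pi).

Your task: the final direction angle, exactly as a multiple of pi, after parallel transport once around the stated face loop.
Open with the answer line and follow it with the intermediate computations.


Answer: final direction angle = (3/2)*pi

enclosed vertex P4: corner angles sum to 2*pi, defect = 2*pi - 2*pi = 0
enclosed vertex P6: corner angles sum to 2*pi, defect = 2*pi - 2*pi = 0
the final direction is the initial angle plus the enclosed defects, taken mod 2*pi in the induced orientation
final angle = (3/2)*pi + 0 = (3/2)*pi (mod 2*pi)


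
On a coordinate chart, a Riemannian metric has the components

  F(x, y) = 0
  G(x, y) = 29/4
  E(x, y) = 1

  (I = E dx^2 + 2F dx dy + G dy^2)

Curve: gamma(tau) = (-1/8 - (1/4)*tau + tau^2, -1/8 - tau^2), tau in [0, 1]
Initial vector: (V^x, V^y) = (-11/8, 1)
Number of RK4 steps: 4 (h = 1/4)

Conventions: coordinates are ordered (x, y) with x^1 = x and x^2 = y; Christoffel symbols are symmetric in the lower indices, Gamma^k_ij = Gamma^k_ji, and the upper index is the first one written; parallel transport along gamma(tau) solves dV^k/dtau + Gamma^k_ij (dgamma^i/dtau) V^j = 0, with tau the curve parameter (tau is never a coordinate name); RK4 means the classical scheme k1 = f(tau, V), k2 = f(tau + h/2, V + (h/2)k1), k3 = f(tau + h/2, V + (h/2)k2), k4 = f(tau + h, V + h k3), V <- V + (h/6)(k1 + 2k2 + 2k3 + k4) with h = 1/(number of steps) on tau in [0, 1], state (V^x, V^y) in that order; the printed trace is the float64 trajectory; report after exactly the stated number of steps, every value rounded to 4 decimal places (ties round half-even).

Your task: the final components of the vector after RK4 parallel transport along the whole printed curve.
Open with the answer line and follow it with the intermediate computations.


Answer: V^x = -1.3750, V^y = 1.0000

gamma'(tau) = (-1/4 + 2*tau, -2*tau); f(tau, V)^k = -Gamma^k_ij(gamma(tau)) gamma'^i(tau) V^j; h = 1/4; intermediate values shown to 6 dp
curve data and Christoffel symbols at the stage parameters:
  tau = 0.000000: gamma = (-0.125000, -0.125000), gamma' = (-0.250000, 0.000000); Gamma_xxx = 0.000000, Gamma_xxy = 0.000000, Gamma_xyy = 0.000000, Gamma_yxx = 0.000000, Gamma_yxy = 0.000000, Gamma_yyy = 0.000000
  tau = 0.125000: gamma = (-0.140625, -0.140625), gamma' = (0.000000, -0.250000); Gamma_xxx = 0.000000, Gamma_xxy = 0.000000, Gamma_xyy = 0.000000, Gamma_yxx = 0.000000, Gamma_yxy = 0.000000, Gamma_yyy = 0.000000
  tau = 0.250000: gamma = (-0.125000, -0.187500), gamma' = (0.250000, -0.500000); Gamma_xxx = 0.000000, Gamma_xxy = 0.000000, Gamma_xyy = 0.000000, Gamma_yxx = 0.000000, Gamma_yxy = 0.000000, Gamma_yyy = 0.000000
  tau = 0.375000: gamma = (-0.078125, -0.265625), gamma' = (0.500000, -0.750000); Gamma_xxx = 0.000000, Gamma_xxy = 0.000000, Gamma_xyy = 0.000000, Gamma_yxx = 0.000000, Gamma_yxy = 0.000000, Gamma_yyy = 0.000000
  tau = 0.500000: gamma = (0.000000, -0.375000), gamma' = (0.750000, -1.000000); Gamma_xxx = 0.000000, Gamma_xxy = 0.000000, Gamma_xyy = 0.000000, Gamma_yxx = 0.000000, Gamma_yxy = 0.000000, Gamma_yyy = 0.000000
  tau = 0.625000: gamma = (0.109375, -0.515625), gamma' = (1.000000, -1.250000); Gamma_xxx = 0.000000, Gamma_xxy = 0.000000, Gamma_xyy = 0.000000, Gamma_yxx = 0.000000, Gamma_yxy = 0.000000, Gamma_yyy = 0.000000
  tau = 0.750000: gamma = (0.250000, -0.687500), gamma' = (1.250000, -1.500000); Gamma_xxx = 0.000000, Gamma_xxy = 0.000000, Gamma_xyy = 0.000000, Gamma_yxx = 0.000000, Gamma_yxy = 0.000000, Gamma_yyy = 0.000000
  tau = 0.875000: gamma = (0.421875, -0.890625), gamma' = (1.500000, -1.750000); Gamma_xxx = 0.000000, Gamma_xxy = 0.000000, Gamma_xyy = 0.000000, Gamma_yxx = 0.000000, Gamma_yxy = 0.000000, Gamma_yyy = 0.000000
  tau = 1.000000: gamma = (0.625000, -1.125000), gamma' = (1.750000, -2.000000); Gamma_xxx = 0.000000, Gamma_xxy = 0.000000, Gamma_xyy = 0.000000, Gamma_yxx = 0.000000, Gamma_yxy = 0.000000, Gamma_yyy = 0.000000
step 0: V^x = -1.3750, V^y = 1.0000
step 1: k1 = (0.000000, 0.000000), k2 = (0.000000, 0.000000), k3 = (0.000000, 0.000000), k4 = (0.000000, 0.000000); V <- V + (h/6)(k1 + 2k2 + 2k3 + k4): V^x = -1.3750, V^y = 1.0000
step 2: k1 = (0.000000, 0.000000), k2 = (0.000000, 0.000000), k3 = (0.000000, 0.000000), k4 = (0.000000, 0.000000); V <- V + (h/6)(k1 + 2k2 + 2k3 + k4): V^x = -1.3750, V^y = 1.0000
step 3: k1 = (0.000000, 0.000000), k2 = (0.000000, 0.000000), k3 = (0.000000, 0.000000), k4 = (0.000000, 0.000000); V <- V + (h/6)(k1 + 2k2 + 2k3 + k4): V^x = -1.3750, V^y = 1.0000
step 4: k1 = (0.000000, 0.000000), k2 = (0.000000, 0.000000), k3 = (0.000000, 0.000000), k4 = (0.000000, 0.000000); V <- V + (h/6)(k1 + 2k2 + 2k3 + k4): V^x = -1.3750, V^y = 1.0000


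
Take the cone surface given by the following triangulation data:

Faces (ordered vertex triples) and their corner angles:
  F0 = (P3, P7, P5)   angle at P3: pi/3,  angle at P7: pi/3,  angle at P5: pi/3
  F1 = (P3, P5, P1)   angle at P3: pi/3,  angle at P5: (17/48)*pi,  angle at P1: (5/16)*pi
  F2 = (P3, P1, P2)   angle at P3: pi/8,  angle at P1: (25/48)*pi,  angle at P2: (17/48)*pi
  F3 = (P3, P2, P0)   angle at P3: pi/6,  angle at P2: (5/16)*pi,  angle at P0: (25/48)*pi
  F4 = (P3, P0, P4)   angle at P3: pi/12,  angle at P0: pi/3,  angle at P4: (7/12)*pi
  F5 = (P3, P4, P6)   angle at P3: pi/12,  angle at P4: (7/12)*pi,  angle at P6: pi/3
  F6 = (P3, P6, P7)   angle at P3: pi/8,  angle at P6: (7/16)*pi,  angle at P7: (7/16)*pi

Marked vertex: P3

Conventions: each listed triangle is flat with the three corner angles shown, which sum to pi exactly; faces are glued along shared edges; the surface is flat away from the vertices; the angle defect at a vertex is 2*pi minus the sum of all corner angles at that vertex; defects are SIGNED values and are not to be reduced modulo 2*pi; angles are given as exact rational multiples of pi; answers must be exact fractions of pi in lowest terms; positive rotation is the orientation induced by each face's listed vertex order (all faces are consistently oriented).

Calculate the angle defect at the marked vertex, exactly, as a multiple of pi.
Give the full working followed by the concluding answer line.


Sum of corner angles at P3: (5/4)*pi
defect = 2*pi - (5/4)*pi

Answer: defect(P3) = (3/4)*pi


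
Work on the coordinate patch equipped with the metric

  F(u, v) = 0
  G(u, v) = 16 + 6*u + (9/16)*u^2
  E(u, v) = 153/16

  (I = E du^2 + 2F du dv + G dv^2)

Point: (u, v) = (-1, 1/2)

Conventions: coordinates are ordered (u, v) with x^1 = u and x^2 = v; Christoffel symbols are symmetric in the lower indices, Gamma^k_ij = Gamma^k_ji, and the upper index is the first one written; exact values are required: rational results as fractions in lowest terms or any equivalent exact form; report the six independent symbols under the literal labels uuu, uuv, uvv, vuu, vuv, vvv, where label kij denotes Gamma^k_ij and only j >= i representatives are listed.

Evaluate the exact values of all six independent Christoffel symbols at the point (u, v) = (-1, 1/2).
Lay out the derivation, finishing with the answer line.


E = 153/16, F = 0, G = 169/16 at the point
E_u = 0, E_v = 0, F_u = 0, F_v = 0, G_u = 39/8, G_v = 0
EG - F^2 = 25857/256;  g^inv = (256/25857) * [[169/16, 0], [0, 153/16]]
first-kind symbols [ij,l] = (1/2)(d_i g_jl + d_j g_il - d_l g_ij): [uu,u] = E_u/2 = 0, [uu,v] = F_u - E_v/2 = 0, [uv,u] = E_v/2 = 0, [uv,v] = G_u/2 = 39/16, [vv,u] = F_v - G_u/2 = -39/16, [vv,v] = G_v/2 = 0
Gamma^u_ij = (G*[ij,u] - F*[ij,v])/(EG - F^2), Gamma^v_ij = (E*[ij,v] - F*[ij,u])/(EG - F^2)

Answer: Gamma_uuu = 0, Gamma_uuv = 0, Gamma_uvv = -13/51, Gamma_vuu = 0, Gamma_vuv = 3/13, Gamma_vvv = 0


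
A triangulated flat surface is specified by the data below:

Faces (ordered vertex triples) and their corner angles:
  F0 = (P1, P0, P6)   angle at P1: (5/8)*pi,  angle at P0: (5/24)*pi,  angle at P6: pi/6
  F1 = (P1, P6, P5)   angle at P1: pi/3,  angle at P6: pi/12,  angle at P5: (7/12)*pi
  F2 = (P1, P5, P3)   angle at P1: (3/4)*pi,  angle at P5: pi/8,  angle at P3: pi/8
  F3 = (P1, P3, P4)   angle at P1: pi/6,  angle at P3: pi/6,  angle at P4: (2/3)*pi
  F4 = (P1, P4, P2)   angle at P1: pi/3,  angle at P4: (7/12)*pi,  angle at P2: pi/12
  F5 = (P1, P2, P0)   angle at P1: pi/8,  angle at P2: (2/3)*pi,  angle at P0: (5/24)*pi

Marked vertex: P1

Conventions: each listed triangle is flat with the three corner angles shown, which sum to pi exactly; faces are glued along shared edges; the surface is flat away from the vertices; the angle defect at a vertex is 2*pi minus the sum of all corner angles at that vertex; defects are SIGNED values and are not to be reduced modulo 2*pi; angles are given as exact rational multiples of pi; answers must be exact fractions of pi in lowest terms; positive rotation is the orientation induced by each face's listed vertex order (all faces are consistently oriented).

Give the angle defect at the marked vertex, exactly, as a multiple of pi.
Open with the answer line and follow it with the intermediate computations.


Answer: defect(P1) = -pi/3

Sum of corner angles at P1: (7/3)*pi
defect = 2*pi - (7/3)*pi


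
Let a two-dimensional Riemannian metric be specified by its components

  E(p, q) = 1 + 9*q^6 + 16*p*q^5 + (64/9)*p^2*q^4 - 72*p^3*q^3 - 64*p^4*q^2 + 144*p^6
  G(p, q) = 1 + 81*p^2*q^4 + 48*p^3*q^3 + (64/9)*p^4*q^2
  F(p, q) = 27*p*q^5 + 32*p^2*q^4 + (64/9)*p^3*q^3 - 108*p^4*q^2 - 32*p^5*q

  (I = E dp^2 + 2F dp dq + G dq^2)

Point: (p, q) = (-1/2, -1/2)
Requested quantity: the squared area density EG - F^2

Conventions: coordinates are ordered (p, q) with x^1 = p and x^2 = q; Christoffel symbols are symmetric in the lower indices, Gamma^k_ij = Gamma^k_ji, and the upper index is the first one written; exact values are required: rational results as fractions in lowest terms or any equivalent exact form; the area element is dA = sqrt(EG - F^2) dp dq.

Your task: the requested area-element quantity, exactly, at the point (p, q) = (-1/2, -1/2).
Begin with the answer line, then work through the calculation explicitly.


Answer: EG - F^2 = 1081/288

E = 937/576, F = -665/576, G = 1801/576; EG - F^2 = 1081/288


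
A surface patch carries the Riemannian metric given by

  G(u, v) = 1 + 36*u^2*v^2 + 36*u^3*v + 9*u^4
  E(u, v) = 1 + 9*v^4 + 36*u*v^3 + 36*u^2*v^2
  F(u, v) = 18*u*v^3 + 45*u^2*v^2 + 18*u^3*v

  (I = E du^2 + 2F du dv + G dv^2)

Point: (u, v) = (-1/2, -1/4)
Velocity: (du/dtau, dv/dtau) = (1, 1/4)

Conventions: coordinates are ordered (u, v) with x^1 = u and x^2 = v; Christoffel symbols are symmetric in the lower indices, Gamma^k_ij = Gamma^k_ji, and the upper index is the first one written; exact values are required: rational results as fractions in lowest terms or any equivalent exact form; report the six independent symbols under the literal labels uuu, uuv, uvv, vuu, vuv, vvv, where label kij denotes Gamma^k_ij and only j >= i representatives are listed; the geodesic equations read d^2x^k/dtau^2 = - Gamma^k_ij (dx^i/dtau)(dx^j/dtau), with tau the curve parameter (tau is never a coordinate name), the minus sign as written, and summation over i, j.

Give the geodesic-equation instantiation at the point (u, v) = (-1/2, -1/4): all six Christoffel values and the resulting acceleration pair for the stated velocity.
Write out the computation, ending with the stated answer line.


E = 481/256, F = 45/32, G = 13/4 at the point
E_u = -45/16, E_v = -135/16, F_u = -207/32, F_v = -153/16, G_u = -27/2, G_v = -9
EG - F^2 = 1057/256;  g^inv = (256/1057) * [[13/4, -45/32], [-45/32, 481/256]]
first-kind symbols [ij,l] = (1/2)(d_i g_jl + d_j g_il - d_l g_ij): [uu,u] = E_u/2 = -45/32, [uu,v] = F_u - E_v/2 = -9/4, [uv,u] = E_v/2 = -135/32, [uv,v] = G_u/2 = -27/4, [vv,u] = F_v - G_u/2 = -45/16, [vv,v] = G_v/2 = -9/2
Gamma^u_ij = (G*[ij,u] - F*[ij,v])/(EG - F^2), Gamma^v_ij = (E*[ij,v] - F*[ij,u])/(EG - F^2)
Gamma_uuu = -360/1057, Gamma_uuv = -1080/1057, Gamma_uvv = -720/1057, Gamma_vuu = -576/1057, Gamma_vuv = -1728/1057, Gamma_vvv = -1152/1057
d^2u/dtau^2 = -(Gamma_uuu*(1)^2 + 2*Gamma_uuv*(1)*(1/4) + Gamma_uvv*(1/4)^2) = 135/151
d^2v/dtau^2 = -(Gamma_vuu*(1)^2 + 2*Gamma_vuv*(1)*(1/4) + Gamma_vvv*(1/4)^2) = 216/151

Answer: Gamma_uuu = -360/1057, Gamma_uuv = -1080/1057, Gamma_uvv = -720/1057, Gamma_vuu = -576/1057, Gamma_vuv = -1728/1057, Gamma_vvv = -1152/1057; accelerations (d^2u/dtau^2, d^2v/dtau^2) = (135/151, 216/151)
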